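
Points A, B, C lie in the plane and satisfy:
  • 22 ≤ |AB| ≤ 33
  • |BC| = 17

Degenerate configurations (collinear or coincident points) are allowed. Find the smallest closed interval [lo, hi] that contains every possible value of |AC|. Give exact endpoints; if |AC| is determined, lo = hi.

|AC| ∈ [5, 50]  (≈ [5.0000, 50.0000])

|AB| ∈ [22, 33]
|BC| ∈ {17}
|AC| ∈ [5, 50]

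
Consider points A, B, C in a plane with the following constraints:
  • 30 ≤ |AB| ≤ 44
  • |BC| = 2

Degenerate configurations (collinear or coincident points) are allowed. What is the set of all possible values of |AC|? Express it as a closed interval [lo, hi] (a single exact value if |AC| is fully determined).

|AB| ∈ [30, 44]
|BC| ∈ {2}
|AC| ∈ [28, 46]

|AC| ∈ [28, 46]  (≈ [28.0000, 46.0000])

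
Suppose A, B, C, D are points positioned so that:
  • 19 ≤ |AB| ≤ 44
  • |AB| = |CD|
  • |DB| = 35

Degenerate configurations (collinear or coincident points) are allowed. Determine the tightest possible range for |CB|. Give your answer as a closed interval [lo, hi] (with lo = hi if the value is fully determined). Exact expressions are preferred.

|AB| ∈ [19, 44]
|BD| ∈ {35}
|CD| ∈ [19, 44]
|AD| ∈ [0, 79]
|BC| ∈ [0, 79]
|AC| ∈ [0, 123]

|CB| ∈ [0, 79]  (≈ [0.0000, 79.0000])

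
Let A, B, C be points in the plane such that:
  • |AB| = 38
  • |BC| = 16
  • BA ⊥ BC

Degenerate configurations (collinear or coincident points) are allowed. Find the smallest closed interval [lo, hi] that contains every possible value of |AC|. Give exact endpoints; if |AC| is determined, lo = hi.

|AC| = 10·√(17)  (≈ 41.2311)

|AB| ∈ {38}
|BC| ∈ {16}
|AC| ∈ {10·√(17)}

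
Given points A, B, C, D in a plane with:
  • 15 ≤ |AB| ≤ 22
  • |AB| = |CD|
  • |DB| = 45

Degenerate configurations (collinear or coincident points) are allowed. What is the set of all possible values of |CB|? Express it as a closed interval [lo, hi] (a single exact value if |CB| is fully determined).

|CB| ∈ [23, 67]  (≈ [23.0000, 67.0000])

|AB| ∈ [15, 22]
|BD| ∈ {45}
|CD| ∈ [15, 22]
|AD| ∈ [23, 67]
|BC| ∈ [23, 67]
|AC| ∈ [1, 89]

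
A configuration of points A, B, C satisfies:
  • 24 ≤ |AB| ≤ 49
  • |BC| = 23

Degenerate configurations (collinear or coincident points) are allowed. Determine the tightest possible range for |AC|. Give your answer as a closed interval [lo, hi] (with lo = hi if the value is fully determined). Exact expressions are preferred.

|AB| ∈ [24, 49]
|BC| ∈ {23}
|AC| ∈ [1, 72]

|AC| ∈ [1, 72]  (≈ [1.0000, 72.0000])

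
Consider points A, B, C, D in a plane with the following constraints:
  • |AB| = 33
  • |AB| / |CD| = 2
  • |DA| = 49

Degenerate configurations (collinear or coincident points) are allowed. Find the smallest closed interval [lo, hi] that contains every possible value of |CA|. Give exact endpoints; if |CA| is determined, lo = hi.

|AB| ∈ {33}
|AD| ∈ {49}
|CD| ∈ {33/2}
|BD| ∈ [16, 82]
|AC| ∈ [65/2, 131/2]
|BC| ∈ [0, 197/2]

|CA| ∈ [65/2, 131/2]  (≈ [32.5000, 65.5000])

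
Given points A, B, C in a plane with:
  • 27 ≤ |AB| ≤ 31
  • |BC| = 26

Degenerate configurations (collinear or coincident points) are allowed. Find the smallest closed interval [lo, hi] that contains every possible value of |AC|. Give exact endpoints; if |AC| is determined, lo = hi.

|AC| ∈ [1, 57]  (≈ [1.0000, 57.0000])

|AB| ∈ [27, 31]
|BC| ∈ {26}
|AC| ∈ [1, 57]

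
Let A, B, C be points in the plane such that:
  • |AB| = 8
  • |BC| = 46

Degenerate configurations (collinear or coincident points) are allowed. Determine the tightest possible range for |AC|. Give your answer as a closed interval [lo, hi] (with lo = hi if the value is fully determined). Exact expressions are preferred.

|AC| ∈ [38, 54]  (≈ [38.0000, 54.0000])

|AB| ∈ {8}
|BC| ∈ {46}
|AC| ∈ [38, 54]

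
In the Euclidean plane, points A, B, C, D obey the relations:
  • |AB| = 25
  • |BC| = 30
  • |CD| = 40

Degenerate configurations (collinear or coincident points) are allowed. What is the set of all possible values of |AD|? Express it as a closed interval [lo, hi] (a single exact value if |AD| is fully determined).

|AD| ∈ [0, 95]  (≈ [0.0000, 95.0000])

|AB| ∈ {25}
|BC| ∈ {30}
|CD| ∈ {40}
|AC| ∈ [5, 55]
|BD| ∈ [10, 70]
|AD| ∈ [0, 95]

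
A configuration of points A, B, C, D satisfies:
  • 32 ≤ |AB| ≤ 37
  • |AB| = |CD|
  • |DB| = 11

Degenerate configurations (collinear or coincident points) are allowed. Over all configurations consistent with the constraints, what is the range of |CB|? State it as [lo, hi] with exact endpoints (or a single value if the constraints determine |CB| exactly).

|CB| ∈ [21, 48]  (≈ [21.0000, 48.0000])

|AB| ∈ [32, 37]
|BD| ∈ {11}
|CD| ∈ [32, 37]
|AD| ∈ [21, 48]
|BC| ∈ [21, 48]
|AC| ∈ [0, 85]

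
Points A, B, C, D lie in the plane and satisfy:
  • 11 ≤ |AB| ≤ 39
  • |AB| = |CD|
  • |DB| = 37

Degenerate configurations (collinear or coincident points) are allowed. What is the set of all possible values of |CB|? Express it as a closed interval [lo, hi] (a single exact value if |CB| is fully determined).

|AB| ∈ [11, 39]
|BD| ∈ {37}
|CD| ∈ [11, 39]
|AD| ∈ [0, 76]
|BC| ∈ [0, 76]
|AC| ∈ [0, 115]

|CB| ∈ [0, 76]  (≈ [0.0000, 76.0000])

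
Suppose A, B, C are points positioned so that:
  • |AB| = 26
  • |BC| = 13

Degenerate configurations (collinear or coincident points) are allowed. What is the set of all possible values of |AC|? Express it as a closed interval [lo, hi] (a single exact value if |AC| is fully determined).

|AC| ∈ [13, 39]  (≈ [13.0000, 39.0000])

|AB| ∈ {26}
|BC| ∈ {13}
|AC| ∈ [13, 39]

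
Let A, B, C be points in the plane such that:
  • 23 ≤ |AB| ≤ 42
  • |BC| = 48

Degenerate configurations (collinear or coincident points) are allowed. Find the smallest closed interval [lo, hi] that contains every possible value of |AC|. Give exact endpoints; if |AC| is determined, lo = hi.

|AC| ∈ [6, 90]  (≈ [6.0000, 90.0000])

|AB| ∈ [23, 42]
|BC| ∈ {48}
|AC| ∈ [6, 90]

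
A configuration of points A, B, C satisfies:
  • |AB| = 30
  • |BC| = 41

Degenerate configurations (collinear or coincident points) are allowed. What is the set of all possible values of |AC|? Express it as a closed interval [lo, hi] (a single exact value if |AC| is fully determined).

|AB| ∈ {30}
|BC| ∈ {41}
|AC| ∈ [11, 71]

|AC| ∈ [11, 71]  (≈ [11.0000, 71.0000])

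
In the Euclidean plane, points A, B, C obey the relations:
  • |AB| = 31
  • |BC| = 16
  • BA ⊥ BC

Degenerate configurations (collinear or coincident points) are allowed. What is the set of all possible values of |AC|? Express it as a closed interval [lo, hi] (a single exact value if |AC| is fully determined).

|AC| = √(1217)  (≈ 34.8855)

|AB| ∈ {31}
|BC| ∈ {16}
|AC| ∈ {√(1217)}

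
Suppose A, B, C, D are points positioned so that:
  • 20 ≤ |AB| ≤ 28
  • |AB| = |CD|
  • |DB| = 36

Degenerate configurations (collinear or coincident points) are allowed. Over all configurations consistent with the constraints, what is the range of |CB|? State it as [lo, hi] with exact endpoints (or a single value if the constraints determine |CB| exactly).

|AB| ∈ [20, 28]
|BD| ∈ {36}
|CD| ∈ [20, 28]
|AD| ∈ [8, 64]
|BC| ∈ [8, 64]
|AC| ∈ [0, 92]

|CB| ∈ [8, 64]  (≈ [8.0000, 64.0000])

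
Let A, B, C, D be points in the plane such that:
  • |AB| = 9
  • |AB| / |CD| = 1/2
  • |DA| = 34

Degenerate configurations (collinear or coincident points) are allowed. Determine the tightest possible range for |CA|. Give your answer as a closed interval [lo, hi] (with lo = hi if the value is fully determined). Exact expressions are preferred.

|CA| ∈ [16, 52]  (≈ [16.0000, 52.0000])

|AB| ∈ {9}
|AD| ∈ {34}
|CD| ∈ {18}
|BD| ∈ [25, 43]
|AC| ∈ [16, 52]
|BC| ∈ [7, 61]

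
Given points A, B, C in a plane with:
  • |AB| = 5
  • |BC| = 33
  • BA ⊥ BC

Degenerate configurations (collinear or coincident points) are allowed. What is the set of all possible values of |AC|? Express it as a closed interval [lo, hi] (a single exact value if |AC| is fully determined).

|AB| ∈ {5}
|BC| ∈ {33}
|AC| ∈ {√(1114)}

|AC| = √(1114)  (≈ 33.3766)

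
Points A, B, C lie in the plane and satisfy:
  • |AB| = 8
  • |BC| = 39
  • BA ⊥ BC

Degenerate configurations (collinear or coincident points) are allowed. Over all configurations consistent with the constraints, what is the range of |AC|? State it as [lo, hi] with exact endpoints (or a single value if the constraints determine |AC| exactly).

|AC| = √(1585)  (≈ 39.8121)

|AB| ∈ {8}
|BC| ∈ {39}
|AC| ∈ {√(1585)}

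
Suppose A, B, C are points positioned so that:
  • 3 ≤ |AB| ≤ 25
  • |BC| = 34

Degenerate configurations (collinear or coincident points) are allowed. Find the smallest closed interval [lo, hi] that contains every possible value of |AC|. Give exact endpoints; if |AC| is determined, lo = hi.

|AB| ∈ [3, 25]
|BC| ∈ {34}
|AC| ∈ [9, 59]

|AC| ∈ [9, 59]  (≈ [9.0000, 59.0000])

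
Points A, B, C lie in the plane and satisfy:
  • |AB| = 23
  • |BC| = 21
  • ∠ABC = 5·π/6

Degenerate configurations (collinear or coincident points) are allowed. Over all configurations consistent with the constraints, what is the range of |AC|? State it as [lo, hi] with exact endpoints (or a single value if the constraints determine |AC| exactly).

|AC| = √(483·√(3) + 970)  (≈ 42.5039)

|AB| ∈ {23}
|BC| ∈ {21}
|AC| ∈ {√(483·√(3) + 970)}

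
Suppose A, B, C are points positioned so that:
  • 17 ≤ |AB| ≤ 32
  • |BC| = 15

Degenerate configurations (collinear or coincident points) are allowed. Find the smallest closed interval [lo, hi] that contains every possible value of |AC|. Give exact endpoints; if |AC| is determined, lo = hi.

|AB| ∈ [17, 32]
|BC| ∈ {15}
|AC| ∈ [2, 47]

|AC| ∈ [2, 47]  (≈ [2.0000, 47.0000])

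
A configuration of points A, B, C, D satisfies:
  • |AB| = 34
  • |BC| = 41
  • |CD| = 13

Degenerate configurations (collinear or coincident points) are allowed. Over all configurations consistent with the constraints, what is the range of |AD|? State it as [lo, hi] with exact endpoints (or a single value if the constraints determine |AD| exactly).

|AB| ∈ {34}
|BC| ∈ {41}
|CD| ∈ {13}
|AC| ∈ [7, 75]
|BD| ∈ [28, 54]
|AD| ∈ [0, 88]

|AD| ∈ [0, 88]  (≈ [0.0000, 88.0000])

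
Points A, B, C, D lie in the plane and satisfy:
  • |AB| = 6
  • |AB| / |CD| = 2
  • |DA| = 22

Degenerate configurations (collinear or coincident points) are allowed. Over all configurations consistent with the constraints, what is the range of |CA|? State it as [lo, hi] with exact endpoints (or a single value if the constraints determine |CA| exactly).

|CA| ∈ [19, 25]  (≈ [19.0000, 25.0000])

|AB| ∈ {6}
|AD| ∈ {22}
|CD| ∈ {3}
|BD| ∈ [16, 28]
|AC| ∈ [19, 25]
|BC| ∈ [13, 31]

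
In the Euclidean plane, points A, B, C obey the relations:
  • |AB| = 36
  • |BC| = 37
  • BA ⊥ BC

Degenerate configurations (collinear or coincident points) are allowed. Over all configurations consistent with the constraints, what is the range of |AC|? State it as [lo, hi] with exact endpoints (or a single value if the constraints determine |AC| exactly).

|AB| ∈ {36}
|BC| ∈ {37}
|AC| ∈ {√(2665)}

|AC| = √(2665)  (≈ 51.6236)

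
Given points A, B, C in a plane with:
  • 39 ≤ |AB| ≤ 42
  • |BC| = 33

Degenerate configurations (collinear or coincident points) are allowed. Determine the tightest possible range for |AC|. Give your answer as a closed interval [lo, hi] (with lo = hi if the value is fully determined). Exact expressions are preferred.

|AC| ∈ [6, 75]  (≈ [6.0000, 75.0000])

|AB| ∈ [39, 42]
|BC| ∈ {33}
|AC| ∈ [6, 75]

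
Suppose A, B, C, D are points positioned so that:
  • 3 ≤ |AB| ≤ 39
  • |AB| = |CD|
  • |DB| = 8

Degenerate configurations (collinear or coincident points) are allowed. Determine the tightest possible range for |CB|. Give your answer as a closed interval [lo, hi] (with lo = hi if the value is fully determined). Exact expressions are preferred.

|CB| ∈ [0, 47]  (≈ [0.0000, 47.0000])

|AB| ∈ [3, 39]
|BD| ∈ {8}
|CD| ∈ [3, 39]
|AD| ∈ [0, 47]
|BC| ∈ [0, 47]
|AC| ∈ [0, 86]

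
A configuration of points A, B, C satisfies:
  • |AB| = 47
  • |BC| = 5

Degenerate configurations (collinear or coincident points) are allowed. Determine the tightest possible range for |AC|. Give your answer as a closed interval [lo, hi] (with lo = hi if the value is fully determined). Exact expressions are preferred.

|AB| ∈ {47}
|BC| ∈ {5}
|AC| ∈ [42, 52]

|AC| ∈ [42, 52]  (≈ [42.0000, 52.0000])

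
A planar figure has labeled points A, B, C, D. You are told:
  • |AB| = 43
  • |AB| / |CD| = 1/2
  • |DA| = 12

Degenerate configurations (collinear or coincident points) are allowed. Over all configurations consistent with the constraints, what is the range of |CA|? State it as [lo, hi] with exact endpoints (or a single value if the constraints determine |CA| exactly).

|AB| ∈ {43}
|AD| ∈ {12}
|CD| ∈ {86}
|BD| ∈ [31, 55]
|AC| ∈ [74, 98]
|BC| ∈ [31, 141]

|CA| ∈ [74, 98]  (≈ [74.0000, 98.0000])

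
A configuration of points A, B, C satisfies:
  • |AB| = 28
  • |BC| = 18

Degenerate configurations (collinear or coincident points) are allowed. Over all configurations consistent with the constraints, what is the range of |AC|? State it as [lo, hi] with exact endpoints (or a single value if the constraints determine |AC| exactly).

|AC| ∈ [10, 46]  (≈ [10.0000, 46.0000])

|AB| ∈ {28}
|BC| ∈ {18}
|AC| ∈ [10, 46]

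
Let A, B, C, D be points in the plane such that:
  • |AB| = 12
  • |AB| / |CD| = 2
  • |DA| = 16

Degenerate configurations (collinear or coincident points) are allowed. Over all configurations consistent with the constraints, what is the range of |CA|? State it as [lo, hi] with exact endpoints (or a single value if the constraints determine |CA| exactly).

|CA| ∈ [10, 22]  (≈ [10.0000, 22.0000])

|AB| ∈ {12}
|AD| ∈ {16}
|CD| ∈ {6}
|BD| ∈ [4, 28]
|AC| ∈ [10, 22]
|BC| ∈ [0, 34]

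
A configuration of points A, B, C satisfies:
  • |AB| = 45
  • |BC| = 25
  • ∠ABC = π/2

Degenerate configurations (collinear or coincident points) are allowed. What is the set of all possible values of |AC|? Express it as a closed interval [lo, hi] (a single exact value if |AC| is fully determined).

|AC| = 5·√(106)  (≈ 51.4782)

|AB| ∈ {45}
|BC| ∈ {25}
|AC| ∈ {5·√(106)}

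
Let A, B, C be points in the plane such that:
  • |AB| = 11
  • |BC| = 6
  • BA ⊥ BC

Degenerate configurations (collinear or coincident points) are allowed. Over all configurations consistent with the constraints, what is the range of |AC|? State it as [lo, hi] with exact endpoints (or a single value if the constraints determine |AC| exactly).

|AC| = √(157)  (≈ 12.5300)

|AB| ∈ {11}
|BC| ∈ {6}
|AC| ∈ {√(157)}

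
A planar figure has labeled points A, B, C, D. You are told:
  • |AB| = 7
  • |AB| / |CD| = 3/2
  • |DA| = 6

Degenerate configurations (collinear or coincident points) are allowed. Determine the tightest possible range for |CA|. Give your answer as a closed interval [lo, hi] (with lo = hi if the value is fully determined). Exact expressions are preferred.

|CA| ∈ [4/3, 32/3]  (≈ [1.3333, 10.6667])

|AB| ∈ {7}
|AD| ∈ {6}
|CD| ∈ {14/3}
|BD| ∈ [1, 13]
|AC| ∈ [4/3, 32/3]
|BC| ∈ [0, 53/3]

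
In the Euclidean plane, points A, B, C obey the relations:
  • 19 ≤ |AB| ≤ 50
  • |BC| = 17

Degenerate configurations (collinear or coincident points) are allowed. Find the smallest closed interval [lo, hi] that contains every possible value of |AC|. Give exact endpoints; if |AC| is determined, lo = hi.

|AB| ∈ [19, 50]
|BC| ∈ {17}
|AC| ∈ [2, 67]

|AC| ∈ [2, 67]  (≈ [2.0000, 67.0000])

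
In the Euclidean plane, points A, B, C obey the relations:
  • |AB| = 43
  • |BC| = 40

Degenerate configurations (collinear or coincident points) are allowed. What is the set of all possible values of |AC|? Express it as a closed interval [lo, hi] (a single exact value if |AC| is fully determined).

|AB| ∈ {43}
|BC| ∈ {40}
|AC| ∈ [3, 83]

|AC| ∈ [3, 83]  (≈ [3.0000, 83.0000])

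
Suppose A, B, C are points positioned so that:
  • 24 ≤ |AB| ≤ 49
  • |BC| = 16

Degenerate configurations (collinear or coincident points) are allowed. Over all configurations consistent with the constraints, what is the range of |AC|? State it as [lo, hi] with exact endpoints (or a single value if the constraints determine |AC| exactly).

|AC| ∈ [8, 65]  (≈ [8.0000, 65.0000])

|AB| ∈ [24, 49]
|BC| ∈ {16}
|AC| ∈ [8, 65]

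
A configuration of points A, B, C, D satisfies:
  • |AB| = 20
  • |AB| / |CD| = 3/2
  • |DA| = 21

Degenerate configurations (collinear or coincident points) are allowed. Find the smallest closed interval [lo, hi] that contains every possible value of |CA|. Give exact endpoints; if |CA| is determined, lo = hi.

|AB| ∈ {20}
|AD| ∈ {21}
|CD| ∈ {40/3}
|BD| ∈ [1, 41]
|AC| ∈ [23/3, 103/3]
|BC| ∈ [0, 163/3]

|CA| ∈ [23/3, 103/3]  (≈ [7.6667, 34.3333])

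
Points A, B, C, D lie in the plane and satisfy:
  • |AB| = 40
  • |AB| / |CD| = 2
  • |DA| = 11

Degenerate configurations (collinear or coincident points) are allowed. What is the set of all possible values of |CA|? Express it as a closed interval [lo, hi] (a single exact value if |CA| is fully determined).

|CA| ∈ [9, 31]  (≈ [9.0000, 31.0000])

|AB| ∈ {40}
|AD| ∈ {11}
|CD| ∈ {20}
|BD| ∈ [29, 51]
|AC| ∈ [9, 31]
|BC| ∈ [9, 71]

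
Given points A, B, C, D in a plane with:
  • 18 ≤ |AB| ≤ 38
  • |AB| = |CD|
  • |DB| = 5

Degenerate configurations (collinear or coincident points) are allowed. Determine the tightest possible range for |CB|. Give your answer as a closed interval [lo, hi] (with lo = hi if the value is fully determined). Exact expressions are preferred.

|CB| ∈ [13, 43]  (≈ [13.0000, 43.0000])

|AB| ∈ [18, 38]
|BD| ∈ {5}
|CD| ∈ [18, 38]
|AD| ∈ [13, 43]
|BC| ∈ [13, 43]
|AC| ∈ [0, 81]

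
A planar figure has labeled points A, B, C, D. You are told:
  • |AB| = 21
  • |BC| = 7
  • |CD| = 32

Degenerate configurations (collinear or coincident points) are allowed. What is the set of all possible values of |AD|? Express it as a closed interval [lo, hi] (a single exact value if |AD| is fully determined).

|AB| ∈ {21}
|BC| ∈ {7}
|CD| ∈ {32}
|AC| ∈ [14, 28]
|BD| ∈ [25, 39]
|AD| ∈ [4, 60]

|AD| ∈ [4, 60]  (≈ [4.0000, 60.0000])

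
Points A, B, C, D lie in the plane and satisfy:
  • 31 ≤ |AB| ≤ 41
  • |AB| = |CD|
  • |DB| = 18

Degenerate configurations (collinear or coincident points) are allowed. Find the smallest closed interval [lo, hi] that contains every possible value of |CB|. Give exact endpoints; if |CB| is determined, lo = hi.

|CB| ∈ [13, 59]  (≈ [13.0000, 59.0000])

|AB| ∈ [31, 41]
|BD| ∈ {18}
|CD| ∈ [31, 41]
|AD| ∈ [13, 59]
|BC| ∈ [13, 59]
|AC| ∈ [0, 100]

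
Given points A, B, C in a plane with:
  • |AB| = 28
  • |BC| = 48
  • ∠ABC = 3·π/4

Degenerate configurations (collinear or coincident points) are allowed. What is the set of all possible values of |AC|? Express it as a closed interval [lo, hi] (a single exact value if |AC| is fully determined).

|AC| = 4·√(84·√(2) + 193)  (≈ 70.6308)

|AB| ∈ {28}
|BC| ∈ {48}
|AC| ∈ {4·√(84·√(2) + 193)}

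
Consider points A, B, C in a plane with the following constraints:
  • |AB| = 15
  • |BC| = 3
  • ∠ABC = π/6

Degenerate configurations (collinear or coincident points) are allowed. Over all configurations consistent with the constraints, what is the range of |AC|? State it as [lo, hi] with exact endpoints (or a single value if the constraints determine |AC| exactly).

|AC| = 3·√(26 - 5·√(3))  (≈ 12.4923)

|AB| ∈ {15}
|BC| ∈ {3}
|AC| ∈ {3·√(26 - 5·√(3))}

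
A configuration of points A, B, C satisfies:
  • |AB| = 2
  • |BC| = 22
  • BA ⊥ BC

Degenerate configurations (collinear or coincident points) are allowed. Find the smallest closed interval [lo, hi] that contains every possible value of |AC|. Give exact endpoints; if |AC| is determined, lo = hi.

|AC| = 2·√(122)  (≈ 22.0907)

|AB| ∈ {2}
|BC| ∈ {22}
|AC| ∈ {2·√(122)}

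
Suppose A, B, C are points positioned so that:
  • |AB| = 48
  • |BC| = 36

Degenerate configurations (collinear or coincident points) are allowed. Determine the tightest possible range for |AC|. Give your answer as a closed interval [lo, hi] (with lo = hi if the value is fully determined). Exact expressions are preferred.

|AB| ∈ {48}
|BC| ∈ {36}
|AC| ∈ [12, 84]

|AC| ∈ [12, 84]  (≈ [12.0000, 84.0000])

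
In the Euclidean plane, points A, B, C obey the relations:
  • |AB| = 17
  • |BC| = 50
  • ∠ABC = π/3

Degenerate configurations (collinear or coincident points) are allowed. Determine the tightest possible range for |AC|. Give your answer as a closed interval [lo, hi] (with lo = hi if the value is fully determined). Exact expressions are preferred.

|AB| ∈ {17}
|BC| ∈ {50}
|AC| ∈ {√(1939)}

|AC| = √(1939)  (≈ 44.0341)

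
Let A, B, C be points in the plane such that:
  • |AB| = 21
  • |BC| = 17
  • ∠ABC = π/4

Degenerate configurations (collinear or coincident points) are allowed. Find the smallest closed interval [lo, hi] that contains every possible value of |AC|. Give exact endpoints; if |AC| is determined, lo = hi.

|AB| ∈ {21}
|BC| ∈ {17}
|AC| ∈ {√(730 - 357·√(2))}

|AC| = √(730 - 357·√(2))  (≈ 15.0042)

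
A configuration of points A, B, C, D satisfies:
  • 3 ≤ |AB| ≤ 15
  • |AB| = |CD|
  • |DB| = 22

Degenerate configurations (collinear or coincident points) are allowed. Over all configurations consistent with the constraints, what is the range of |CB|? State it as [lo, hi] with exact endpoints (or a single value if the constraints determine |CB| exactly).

|AB| ∈ [3, 15]
|BD| ∈ {22}
|CD| ∈ [3, 15]
|AD| ∈ [7, 37]
|BC| ∈ [7, 37]
|AC| ∈ [0, 52]

|CB| ∈ [7, 37]  (≈ [7.0000, 37.0000])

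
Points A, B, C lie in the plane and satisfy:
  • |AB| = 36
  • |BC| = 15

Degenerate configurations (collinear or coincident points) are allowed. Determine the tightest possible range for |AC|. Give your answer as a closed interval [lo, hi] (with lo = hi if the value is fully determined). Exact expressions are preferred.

|AB| ∈ {36}
|BC| ∈ {15}
|AC| ∈ [21, 51]

|AC| ∈ [21, 51]  (≈ [21.0000, 51.0000])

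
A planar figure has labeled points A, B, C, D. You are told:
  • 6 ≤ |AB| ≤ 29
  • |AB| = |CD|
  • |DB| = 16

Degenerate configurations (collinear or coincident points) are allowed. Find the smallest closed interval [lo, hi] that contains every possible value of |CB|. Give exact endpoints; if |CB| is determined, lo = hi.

|AB| ∈ [6, 29]
|BD| ∈ {16}
|CD| ∈ [6, 29]
|AD| ∈ [0, 45]
|BC| ∈ [0, 45]
|AC| ∈ [0, 74]

|CB| ∈ [0, 45]  (≈ [0.0000, 45.0000])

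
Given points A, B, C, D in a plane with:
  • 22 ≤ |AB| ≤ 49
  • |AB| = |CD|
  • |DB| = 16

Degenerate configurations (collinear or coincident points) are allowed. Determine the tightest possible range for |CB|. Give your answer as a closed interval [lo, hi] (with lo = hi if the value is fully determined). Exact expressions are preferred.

|CB| ∈ [6, 65]  (≈ [6.0000, 65.0000])

|AB| ∈ [22, 49]
|BD| ∈ {16}
|CD| ∈ [22, 49]
|AD| ∈ [6, 65]
|BC| ∈ [6, 65]
|AC| ∈ [0, 114]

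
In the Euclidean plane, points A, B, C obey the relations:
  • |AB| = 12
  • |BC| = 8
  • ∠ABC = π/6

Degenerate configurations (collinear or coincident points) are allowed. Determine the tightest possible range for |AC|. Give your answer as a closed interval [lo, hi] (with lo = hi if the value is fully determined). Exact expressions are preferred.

|AC| = 4·√(13 - 6·√(3))  (≈ 6.4593)

|AB| ∈ {12}
|BC| ∈ {8}
|AC| ∈ {4·√(13 - 6·√(3))}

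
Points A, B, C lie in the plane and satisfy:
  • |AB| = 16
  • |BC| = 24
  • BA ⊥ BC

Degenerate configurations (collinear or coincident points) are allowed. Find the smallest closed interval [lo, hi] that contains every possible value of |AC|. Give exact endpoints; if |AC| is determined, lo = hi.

|AC| = 8·√(13)  (≈ 28.8444)

|AB| ∈ {16}
|BC| ∈ {24}
|AC| ∈ {8·√(13)}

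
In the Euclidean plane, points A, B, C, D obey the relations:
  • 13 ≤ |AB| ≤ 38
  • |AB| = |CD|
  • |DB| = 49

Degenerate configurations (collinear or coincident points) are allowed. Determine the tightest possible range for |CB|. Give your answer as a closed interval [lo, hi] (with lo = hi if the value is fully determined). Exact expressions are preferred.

|AB| ∈ [13, 38]
|BD| ∈ {49}
|CD| ∈ [13, 38]
|AD| ∈ [11, 87]
|BC| ∈ [11, 87]
|AC| ∈ [0, 125]

|CB| ∈ [11, 87]  (≈ [11.0000, 87.0000])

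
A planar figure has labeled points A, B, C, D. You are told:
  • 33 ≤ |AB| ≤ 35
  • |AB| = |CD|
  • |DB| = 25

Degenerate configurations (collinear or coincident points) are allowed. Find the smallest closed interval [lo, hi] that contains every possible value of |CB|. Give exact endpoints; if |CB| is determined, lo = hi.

|AB| ∈ [33, 35]
|BD| ∈ {25}
|CD| ∈ [33, 35]
|AD| ∈ [8, 60]
|BC| ∈ [8, 60]
|AC| ∈ [0, 95]

|CB| ∈ [8, 60]  (≈ [8.0000, 60.0000])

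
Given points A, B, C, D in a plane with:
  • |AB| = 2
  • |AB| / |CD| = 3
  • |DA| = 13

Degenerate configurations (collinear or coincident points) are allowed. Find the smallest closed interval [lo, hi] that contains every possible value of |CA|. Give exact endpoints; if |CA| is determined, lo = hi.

|CA| ∈ [37/3, 41/3]  (≈ [12.3333, 13.6667])

|AB| ∈ {2}
|AD| ∈ {13}
|CD| ∈ {2/3}
|BD| ∈ [11, 15]
|AC| ∈ [37/3, 41/3]
|BC| ∈ [31/3, 47/3]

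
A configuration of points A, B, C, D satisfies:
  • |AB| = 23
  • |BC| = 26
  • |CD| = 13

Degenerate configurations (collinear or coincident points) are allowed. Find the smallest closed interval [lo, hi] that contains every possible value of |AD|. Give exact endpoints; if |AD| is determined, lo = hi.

|AD| ∈ [0, 62]  (≈ [0.0000, 62.0000])

|AB| ∈ {23}
|BC| ∈ {26}
|CD| ∈ {13}
|AC| ∈ [3, 49]
|BD| ∈ [13, 39]
|AD| ∈ [0, 62]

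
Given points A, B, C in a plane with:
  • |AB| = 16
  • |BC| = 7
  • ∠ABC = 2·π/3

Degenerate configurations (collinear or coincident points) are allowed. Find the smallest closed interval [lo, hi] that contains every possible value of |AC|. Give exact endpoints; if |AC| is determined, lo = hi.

|AB| ∈ {16}
|BC| ∈ {7}
|AC| ∈ {√(417)}

|AC| = √(417)  (≈ 20.4206)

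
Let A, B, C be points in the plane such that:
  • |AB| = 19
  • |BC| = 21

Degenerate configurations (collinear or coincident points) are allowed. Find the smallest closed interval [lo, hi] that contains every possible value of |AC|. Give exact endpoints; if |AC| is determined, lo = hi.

|AB| ∈ {19}
|BC| ∈ {21}
|AC| ∈ [2, 40]

|AC| ∈ [2, 40]  (≈ [2.0000, 40.0000])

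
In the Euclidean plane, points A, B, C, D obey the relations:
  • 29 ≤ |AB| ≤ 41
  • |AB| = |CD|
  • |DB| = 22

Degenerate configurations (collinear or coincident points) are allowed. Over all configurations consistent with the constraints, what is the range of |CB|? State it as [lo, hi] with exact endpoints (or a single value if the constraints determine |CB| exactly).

|AB| ∈ [29, 41]
|BD| ∈ {22}
|CD| ∈ [29, 41]
|AD| ∈ [7, 63]
|BC| ∈ [7, 63]
|AC| ∈ [0, 104]

|CB| ∈ [7, 63]  (≈ [7.0000, 63.0000])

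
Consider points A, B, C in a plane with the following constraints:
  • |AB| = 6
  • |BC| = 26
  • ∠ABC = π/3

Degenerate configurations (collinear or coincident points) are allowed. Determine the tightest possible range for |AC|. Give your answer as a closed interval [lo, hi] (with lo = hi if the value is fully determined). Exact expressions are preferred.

|AB| ∈ {6}
|BC| ∈ {26}
|AC| ∈ {2·√(139)}

|AC| = 2·√(139)  (≈ 23.5797)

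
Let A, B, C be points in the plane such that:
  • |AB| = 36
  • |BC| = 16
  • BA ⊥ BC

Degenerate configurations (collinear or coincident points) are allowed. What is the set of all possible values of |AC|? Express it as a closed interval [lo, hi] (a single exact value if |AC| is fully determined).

|AB| ∈ {36}
|BC| ∈ {16}
|AC| ∈ {4·√(97)}

|AC| = 4·√(97)  (≈ 39.3954)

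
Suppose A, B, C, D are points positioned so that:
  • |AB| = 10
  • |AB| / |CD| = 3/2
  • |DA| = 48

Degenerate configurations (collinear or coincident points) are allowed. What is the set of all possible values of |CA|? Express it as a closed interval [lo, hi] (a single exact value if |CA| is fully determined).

|AB| ∈ {10}
|AD| ∈ {48}
|CD| ∈ {20/3}
|BD| ∈ [38, 58]
|AC| ∈ [124/3, 164/3]
|BC| ∈ [94/3, 194/3]

|CA| ∈ [124/3, 164/3]  (≈ [41.3333, 54.6667])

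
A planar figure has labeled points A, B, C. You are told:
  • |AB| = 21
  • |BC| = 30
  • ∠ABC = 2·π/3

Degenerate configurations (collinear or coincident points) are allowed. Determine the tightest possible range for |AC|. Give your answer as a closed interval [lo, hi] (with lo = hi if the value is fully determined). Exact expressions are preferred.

|AC| = 3·√(219)  (≈ 44.3959)

|AB| ∈ {21}
|BC| ∈ {30}
|AC| ∈ {3·√(219)}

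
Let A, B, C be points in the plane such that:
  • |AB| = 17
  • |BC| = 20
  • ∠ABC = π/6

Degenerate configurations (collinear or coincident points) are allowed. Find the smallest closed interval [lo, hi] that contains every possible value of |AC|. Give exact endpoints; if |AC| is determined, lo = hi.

|AC| = √(689 - 340·√(3))  (≈ 10.0051)

|AB| ∈ {17}
|BC| ∈ {20}
|AC| ∈ {√(689 - 340·√(3))}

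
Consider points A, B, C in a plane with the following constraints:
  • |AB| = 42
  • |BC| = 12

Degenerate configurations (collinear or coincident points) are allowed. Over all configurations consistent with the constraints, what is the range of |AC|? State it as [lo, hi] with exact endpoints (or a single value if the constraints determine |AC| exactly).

|AC| ∈ [30, 54]  (≈ [30.0000, 54.0000])

|AB| ∈ {42}
|BC| ∈ {12}
|AC| ∈ [30, 54]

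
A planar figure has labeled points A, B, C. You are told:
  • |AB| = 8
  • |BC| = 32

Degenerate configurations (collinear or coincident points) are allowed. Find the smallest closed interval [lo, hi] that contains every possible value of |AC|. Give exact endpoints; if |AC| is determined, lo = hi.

|AB| ∈ {8}
|BC| ∈ {32}
|AC| ∈ [24, 40]

|AC| ∈ [24, 40]  (≈ [24.0000, 40.0000])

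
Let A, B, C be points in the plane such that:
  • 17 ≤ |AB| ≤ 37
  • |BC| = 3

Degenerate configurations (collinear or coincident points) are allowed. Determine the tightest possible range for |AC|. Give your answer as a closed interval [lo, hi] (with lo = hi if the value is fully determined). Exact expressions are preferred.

|AC| ∈ [14, 40]  (≈ [14.0000, 40.0000])

|AB| ∈ [17, 37]
|BC| ∈ {3}
|AC| ∈ [14, 40]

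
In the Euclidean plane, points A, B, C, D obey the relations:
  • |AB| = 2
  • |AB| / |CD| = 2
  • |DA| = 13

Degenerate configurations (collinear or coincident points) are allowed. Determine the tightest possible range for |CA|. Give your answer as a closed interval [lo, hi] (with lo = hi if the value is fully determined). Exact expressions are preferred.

|CA| ∈ [12, 14]  (≈ [12.0000, 14.0000])

|AB| ∈ {2}
|AD| ∈ {13}
|CD| ∈ {1}
|BD| ∈ [11, 15]
|AC| ∈ [12, 14]
|BC| ∈ [10, 16]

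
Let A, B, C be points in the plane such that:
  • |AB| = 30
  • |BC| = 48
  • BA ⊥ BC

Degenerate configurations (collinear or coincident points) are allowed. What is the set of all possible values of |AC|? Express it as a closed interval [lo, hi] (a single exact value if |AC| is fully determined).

|AB| ∈ {30}
|BC| ∈ {48}
|AC| ∈ {6·√(89)}

|AC| = 6·√(89)  (≈ 56.6039)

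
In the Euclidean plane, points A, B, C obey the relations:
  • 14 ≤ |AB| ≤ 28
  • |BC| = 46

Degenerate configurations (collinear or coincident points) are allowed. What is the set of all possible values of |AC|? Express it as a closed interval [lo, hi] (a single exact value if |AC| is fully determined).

|AB| ∈ [14, 28]
|BC| ∈ {46}
|AC| ∈ [18, 74]

|AC| ∈ [18, 74]  (≈ [18.0000, 74.0000])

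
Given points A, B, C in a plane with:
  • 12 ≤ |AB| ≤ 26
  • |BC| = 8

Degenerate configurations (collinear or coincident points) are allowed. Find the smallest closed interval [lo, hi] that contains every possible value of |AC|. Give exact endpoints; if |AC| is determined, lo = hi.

|AB| ∈ [12, 26]
|BC| ∈ {8}
|AC| ∈ [4, 34]

|AC| ∈ [4, 34]  (≈ [4.0000, 34.0000])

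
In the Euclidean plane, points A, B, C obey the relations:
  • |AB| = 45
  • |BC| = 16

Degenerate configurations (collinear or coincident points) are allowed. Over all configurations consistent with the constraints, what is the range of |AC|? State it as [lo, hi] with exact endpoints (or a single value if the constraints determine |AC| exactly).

|AB| ∈ {45}
|BC| ∈ {16}
|AC| ∈ [29, 61]

|AC| ∈ [29, 61]  (≈ [29.0000, 61.0000])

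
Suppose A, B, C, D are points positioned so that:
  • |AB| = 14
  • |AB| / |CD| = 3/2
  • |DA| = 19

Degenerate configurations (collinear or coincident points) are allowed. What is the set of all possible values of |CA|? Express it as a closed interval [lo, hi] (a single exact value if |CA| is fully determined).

|AB| ∈ {14}
|AD| ∈ {19}
|CD| ∈ {28/3}
|BD| ∈ [5, 33]
|AC| ∈ [29/3, 85/3]
|BC| ∈ [0, 127/3]

|CA| ∈ [29/3, 85/3]  (≈ [9.6667, 28.3333])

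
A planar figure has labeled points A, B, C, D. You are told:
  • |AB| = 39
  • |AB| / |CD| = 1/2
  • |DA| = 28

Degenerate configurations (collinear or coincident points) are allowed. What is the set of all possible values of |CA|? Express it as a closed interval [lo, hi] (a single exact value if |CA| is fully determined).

|CA| ∈ [50, 106]  (≈ [50.0000, 106.0000])

|AB| ∈ {39}
|AD| ∈ {28}
|CD| ∈ {78}
|BD| ∈ [11, 67]
|AC| ∈ [50, 106]
|BC| ∈ [11, 145]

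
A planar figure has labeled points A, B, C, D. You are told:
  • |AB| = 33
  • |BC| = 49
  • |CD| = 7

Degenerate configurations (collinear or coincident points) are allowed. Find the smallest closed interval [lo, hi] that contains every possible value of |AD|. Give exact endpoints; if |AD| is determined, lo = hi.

|AD| ∈ [9, 89]  (≈ [9.0000, 89.0000])

|AB| ∈ {33}
|BC| ∈ {49}
|CD| ∈ {7}
|AC| ∈ [16, 82]
|BD| ∈ [42, 56]
|AD| ∈ [9, 89]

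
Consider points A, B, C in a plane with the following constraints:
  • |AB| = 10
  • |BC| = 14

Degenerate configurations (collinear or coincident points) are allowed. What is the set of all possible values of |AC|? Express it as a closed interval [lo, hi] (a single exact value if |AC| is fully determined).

|AC| ∈ [4, 24]  (≈ [4.0000, 24.0000])

|AB| ∈ {10}
|BC| ∈ {14}
|AC| ∈ [4, 24]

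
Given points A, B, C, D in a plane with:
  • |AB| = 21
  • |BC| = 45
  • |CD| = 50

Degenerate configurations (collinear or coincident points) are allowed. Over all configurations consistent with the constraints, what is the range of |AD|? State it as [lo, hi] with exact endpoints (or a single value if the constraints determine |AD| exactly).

|AD| ∈ [0, 116]  (≈ [0.0000, 116.0000])

|AB| ∈ {21}
|BC| ∈ {45}
|CD| ∈ {50}
|AC| ∈ [24, 66]
|BD| ∈ [5, 95]
|AD| ∈ [0, 116]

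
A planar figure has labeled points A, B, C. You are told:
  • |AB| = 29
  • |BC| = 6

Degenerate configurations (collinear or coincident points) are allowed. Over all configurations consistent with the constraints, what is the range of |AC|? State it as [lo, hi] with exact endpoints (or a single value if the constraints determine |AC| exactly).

|AB| ∈ {29}
|BC| ∈ {6}
|AC| ∈ [23, 35]

|AC| ∈ [23, 35]  (≈ [23.0000, 35.0000])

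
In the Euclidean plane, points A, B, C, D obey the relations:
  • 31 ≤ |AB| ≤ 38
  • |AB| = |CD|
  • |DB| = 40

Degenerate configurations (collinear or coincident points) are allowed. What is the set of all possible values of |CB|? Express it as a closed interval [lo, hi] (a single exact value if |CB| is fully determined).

|CB| ∈ [2, 78]  (≈ [2.0000, 78.0000])

|AB| ∈ [31, 38]
|BD| ∈ {40}
|CD| ∈ [31, 38]
|AD| ∈ [2, 78]
|BC| ∈ [2, 78]
|AC| ∈ [0, 116]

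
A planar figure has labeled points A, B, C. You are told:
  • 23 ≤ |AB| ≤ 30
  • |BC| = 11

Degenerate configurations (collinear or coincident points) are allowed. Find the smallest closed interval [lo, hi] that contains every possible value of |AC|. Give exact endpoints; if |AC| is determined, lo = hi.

|AB| ∈ [23, 30]
|BC| ∈ {11}
|AC| ∈ [12, 41]

|AC| ∈ [12, 41]  (≈ [12.0000, 41.0000])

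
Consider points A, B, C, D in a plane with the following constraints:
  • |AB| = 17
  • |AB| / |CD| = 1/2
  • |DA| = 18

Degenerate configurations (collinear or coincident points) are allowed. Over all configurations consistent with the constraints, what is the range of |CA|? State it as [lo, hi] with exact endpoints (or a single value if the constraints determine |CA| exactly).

|AB| ∈ {17}
|AD| ∈ {18}
|CD| ∈ {34}
|BD| ∈ [1, 35]
|AC| ∈ [16, 52]
|BC| ∈ [0, 69]

|CA| ∈ [16, 52]  (≈ [16.0000, 52.0000])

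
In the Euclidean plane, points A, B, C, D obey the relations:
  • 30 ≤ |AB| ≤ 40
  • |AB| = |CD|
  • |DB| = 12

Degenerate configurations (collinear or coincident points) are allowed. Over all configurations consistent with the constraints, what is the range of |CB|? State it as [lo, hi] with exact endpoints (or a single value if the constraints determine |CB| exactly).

|AB| ∈ [30, 40]
|BD| ∈ {12}
|CD| ∈ [30, 40]
|AD| ∈ [18, 52]
|BC| ∈ [18, 52]
|AC| ∈ [0, 92]

|CB| ∈ [18, 52]  (≈ [18.0000, 52.0000])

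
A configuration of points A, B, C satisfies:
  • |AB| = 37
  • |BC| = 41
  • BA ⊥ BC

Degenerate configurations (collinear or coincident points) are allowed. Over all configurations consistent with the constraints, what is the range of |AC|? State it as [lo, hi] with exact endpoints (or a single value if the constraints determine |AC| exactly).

|AC| = 5·√(122)  (≈ 55.2268)

|AB| ∈ {37}
|BC| ∈ {41}
|AC| ∈ {5·√(122)}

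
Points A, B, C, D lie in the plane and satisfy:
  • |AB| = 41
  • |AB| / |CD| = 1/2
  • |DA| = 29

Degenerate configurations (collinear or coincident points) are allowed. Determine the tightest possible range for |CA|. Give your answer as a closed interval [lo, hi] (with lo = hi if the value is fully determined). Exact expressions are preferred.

|CA| ∈ [53, 111]  (≈ [53.0000, 111.0000])

|AB| ∈ {41}
|AD| ∈ {29}
|CD| ∈ {82}
|BD| ∈ [12, 70]
|AC| ∈ [53, 111]
|BC| ∈ [12, 152]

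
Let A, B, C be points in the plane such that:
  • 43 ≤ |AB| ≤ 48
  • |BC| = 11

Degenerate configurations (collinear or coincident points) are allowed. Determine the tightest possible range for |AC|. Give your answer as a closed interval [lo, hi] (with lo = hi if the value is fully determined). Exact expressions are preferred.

|AB| ∈ [43, 48]
|BC| ∈ {11}
|AC| ∈ [32, 59]

|AC| ∈ [32, 59]  (≈ [32.0000, 59.0000])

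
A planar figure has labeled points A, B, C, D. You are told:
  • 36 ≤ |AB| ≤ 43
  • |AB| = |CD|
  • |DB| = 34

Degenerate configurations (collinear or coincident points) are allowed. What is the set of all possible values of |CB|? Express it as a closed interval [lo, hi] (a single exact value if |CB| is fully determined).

|AB| ∈ [36, 43]
|BD| ∈ {34}
|CD| ∈ [36, 43]
|AD| ∈ [2, 77]
|BC| ∈ [2, 77]
|AC| ∈ [0, 120]

|CB| ∈ [2, 77]  (≈ [2.0000, 77.0000])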